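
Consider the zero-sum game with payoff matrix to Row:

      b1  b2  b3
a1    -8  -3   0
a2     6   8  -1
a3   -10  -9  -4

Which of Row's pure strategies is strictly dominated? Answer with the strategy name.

a1 gives a strictly higher payoff than a3 against every column: -8 > -10, -3 > -9, 0 > -4.
So a3 is strictly dominated and Row never plays it.

a3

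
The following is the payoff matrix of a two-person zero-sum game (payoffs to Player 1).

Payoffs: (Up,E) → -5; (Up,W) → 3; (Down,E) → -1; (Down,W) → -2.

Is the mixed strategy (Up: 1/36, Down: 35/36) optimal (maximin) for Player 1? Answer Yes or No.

No

Against E this mix gives (1/36)·(-5) + (35/36)·(-1) = -10/9.
Against W this mix gives (1/36)·3 + (35/36)·(-2) = -67/36.
Player 2 will play W, holding Player 1 to -67/36. Shifting weight toward the row that does better against W would raise this floor (the equalizing mix achieves -13/9 against both W and E), so the proposed strategy is not optimal.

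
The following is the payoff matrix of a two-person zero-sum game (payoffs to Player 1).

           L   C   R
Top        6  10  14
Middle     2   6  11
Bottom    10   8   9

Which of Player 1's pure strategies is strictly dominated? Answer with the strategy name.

Middle

Top gives a strictly higher payoff than Middle against every column: 6 > 2, 10 > 6, 14 > 11.
So Middle is strictly dominated and Player 1 never plays it.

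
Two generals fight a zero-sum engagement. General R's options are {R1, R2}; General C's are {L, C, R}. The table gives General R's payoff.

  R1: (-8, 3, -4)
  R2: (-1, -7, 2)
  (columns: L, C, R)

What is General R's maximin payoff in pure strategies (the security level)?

Row minima: R1 → -8, R2 → -7.
The best of these is -7.

-7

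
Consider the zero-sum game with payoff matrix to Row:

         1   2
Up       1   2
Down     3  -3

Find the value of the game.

Row minima: Up → 1, Down → -3; maximin = 1.
Column maxima: 1 → 3, 2 → 2; minimax = 2.
1 ≠ 2, so there is no saddle point; optimal play is mixed.
Let Row play Up with probability p. Expected payoff against 1: 1p + 3(1−p) = −2p + 3; against 2: 2p + (-3)(1−p) = 5p − 3.
Setting these equal: −2p + 3 = 5p − 3 ⇒ −7p = -6 ⇒ p = 6/7, and the value is (-2)·(6/7) + 3 = 9/7.
For Column: with q = P(1), equating Up's and Down's payoffs gives −q + 2 = 6q − 3 ⇒ q = 5/7.

9/7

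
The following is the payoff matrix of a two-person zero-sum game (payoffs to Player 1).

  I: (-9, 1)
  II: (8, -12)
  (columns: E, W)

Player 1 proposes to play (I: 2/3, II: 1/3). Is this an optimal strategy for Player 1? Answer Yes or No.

Yes

Against E this mix gives (2/3)·(-9) + (1/3)·8 = -10/3.
Against W this mix gives (2/3)·1 + (1/3)·(-12) = -10/3.
All of Player 2's active replies (E, W) yield -10/3, and no column does worse for Player 1. The mix makes Player 2 indifferent and guarantees -10/3, so it is optimal.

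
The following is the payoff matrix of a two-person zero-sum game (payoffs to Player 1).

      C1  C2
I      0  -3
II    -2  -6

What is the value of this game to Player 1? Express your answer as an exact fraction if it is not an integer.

-3

Row minima: I → -3, II → -6; maximin = -3.
Column maxima: C1 → 0, C2 → -3; minimax = -3.
Since maximin = minimax = -3, there is a saddle point and the value is -3.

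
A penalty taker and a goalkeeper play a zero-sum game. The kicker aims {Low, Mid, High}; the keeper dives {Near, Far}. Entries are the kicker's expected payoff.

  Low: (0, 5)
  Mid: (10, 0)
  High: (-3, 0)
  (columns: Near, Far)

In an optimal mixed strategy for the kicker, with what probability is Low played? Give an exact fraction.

2/3

Row minima: Low → 0, Mid → 0, High → -3; maximin = 0.
Column maxima: Near → 10, Far → 5; minimax = 5.
0 ≠ 5, so there is no saddle point; optimal play is mixed.
High is strictly dominated by Low, so the kicker never plays it.
On the remaining 2×2 (Low, Mid vs Near, Far):
Let the kicker play Low with probability p. Expected payoff against Near: 0p + 10(1−p) = −10p + 10; against Far: 5p + 0(1−p) = 5p.
Setting these equal: −10p + 10 = 5p ⇒ −15p = -10 ⇒ p = 2/3, and the value is (-10)·(2/3) + 10 = 10/3.
For the keeper: with q = P(Near), equating Low's and Mid's payoffs gives −5q + 5 = 10q ⇒ q = 1/3.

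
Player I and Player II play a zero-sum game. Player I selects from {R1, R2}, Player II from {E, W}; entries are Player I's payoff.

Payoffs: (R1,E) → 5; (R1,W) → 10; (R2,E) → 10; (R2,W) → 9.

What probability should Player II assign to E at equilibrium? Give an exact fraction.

Row minima: R1 → 5, R2 → 9; maximin = 9.
Column maxima: E → 10, W → 10; minimax = 10.
9 ≠ 10, so there is no saddle point; optimal play is mixed.
Let Player I play R1 with probability p. Expected payoff against E: 5p + 10(1−p) = −5p + 10; against W: 10p + 9(1−p) = p + 9.
Setting these equal: −5p + 10 = p + 9 ⇒ −6p = -1 ⇒ p = 1/6, and the value is (-5)·(1/6) + 10 = 55/6.
For Player II: with q = P(E), equating R1's and R2's payoffs gives −5q + 10 = q + 9 ⇒ q = 1/6.

1/6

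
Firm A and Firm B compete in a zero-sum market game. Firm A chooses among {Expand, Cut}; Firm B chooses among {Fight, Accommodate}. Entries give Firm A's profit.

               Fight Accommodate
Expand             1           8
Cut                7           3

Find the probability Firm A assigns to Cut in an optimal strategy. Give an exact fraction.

Row minima: Expand → 1, Cut → 3; maximin = 3.
Column maxima: Fight → 7, Accommodate → 8; minimax = 7.
3 ≠ 7, so there is no saddle point; optimal play is mixed.
Let Firm A play Expand with probability p. Expected payoff against Fight: 1p + 7(1−p) = −6p + 7; against Accommodate: 8p + 3(1−p) = 5p + 3.
Setting these equal: −6p + 7 = 5p + 3 ⇒ −11p = -4 ⇒ p = 4/11, and the value is (-6)·(4/11) + 7 = 53/11.
For Firm B: with q = P(Fight), equating Expand's and Cut's payoffs gives −7q + 8 = 4q + 3 ⇒ q = 5/11.

7/11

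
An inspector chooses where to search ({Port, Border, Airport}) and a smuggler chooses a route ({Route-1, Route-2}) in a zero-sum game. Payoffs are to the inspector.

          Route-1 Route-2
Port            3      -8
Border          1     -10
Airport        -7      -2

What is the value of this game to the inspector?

-31/8

Row minima: Port → -8, Border → -10, Airport → -7; maximin = -7.
Column maxima: Route-1 → 3, Route-2 → -2; minimax = -2.
-7 ≠ -2, so there is no saddle point; optimal play is mixed.
Border is strictly dominated by Port, so the inspector never plays it.
On the remaining 2×2 (Port, Airport vs Route-1, Route-2):
Let the inspector play Port with probability p. Expected payoff against Route-1: 3p + (-7)(1−p) = 10p − 7; against Route-2: (-8)p + (-2)(1−p) = −6p − 2.
Setting these equal: 10p − 7 = −6p − 2 ⇒ 16p = 5 ⇒ p = 5/16, and the value is (10)·(5/16) − 7 = -31/8.
For the smuggler: with q = P(Route-1), equating Port's and Airport's payoffs gives 11q − 8 = −5q − 2 ⇒ q = 3/8.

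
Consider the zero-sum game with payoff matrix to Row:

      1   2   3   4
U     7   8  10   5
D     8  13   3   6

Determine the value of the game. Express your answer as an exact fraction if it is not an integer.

45/8

Row minima: U → 5, D → 3; maximin = 5.
Column maxima: 1 → 8, 2 → 13, 3 → 10, 4 → 6; minimax = 6.
5 ≠ 6, so there is no saddle point; optimal play is mixed.
1 is strictly dominated by 4 (it gives Row strictly more in every row), so Column never plays it.
2 is strictly dominated by 4 (it gives Row strictly more in every row), so Column never plays it.
On the remaining 2×2 (U, D vs 3, 4):
Let Row play U with probability p. Expected payoff against 3: 10p + 3(1−p) = 7p + 3; against 4: 5p + 6(1−p) = −p + 6.
Setting these equal: 7p + 3 = −p + 6 ⇒ 8p = 3 ⇒ p = 3/8, and the value is (7)·(3/8) + 3 = 45/8.
For Column: with q = P(3), equating U's and D's payoffs gives 5q + 5 = −3q + 6 ⇒ q = 1/8.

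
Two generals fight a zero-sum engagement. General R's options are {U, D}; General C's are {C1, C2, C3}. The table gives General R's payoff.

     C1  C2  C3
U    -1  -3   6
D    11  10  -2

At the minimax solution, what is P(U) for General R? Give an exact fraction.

Row minima: U → -3, D → -2; maximin = -2.
Column maxima: C1 → 11, C2 → 10, C3 → 6; minimax = 6.
-2 ≠ 6, so there is no saddle point; optimal play is mixed.
C1 is strictly dominated by C2 (it gives General R strictly more in every row), so General C never plays it.
On the remaining 2×2 (U, D vs C2, C3):
Let General R play U with probability p. Expected payoff against C2: (-3)p + 10(1−p) = −13p + 10; against C3: 6p + (-2)(1−p) = 8p − 2.
Setting these equal: −13p + 10 = 8p − 2 ⇒ −21p = -12 ⇒ p = 4/7, and the value is (-13)·(4/7) + 10 = 18/7.
For General C: with q = P(C2), equating U's and D's payoffs gives −9q + 6 = 12q − 2 ⇒ q = 8/21.

4/7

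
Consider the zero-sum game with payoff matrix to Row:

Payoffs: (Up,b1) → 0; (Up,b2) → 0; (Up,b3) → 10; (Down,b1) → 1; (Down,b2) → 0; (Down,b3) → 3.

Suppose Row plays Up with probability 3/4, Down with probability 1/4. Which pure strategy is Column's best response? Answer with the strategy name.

b2

If Column plays b1, Row's expected payoff is (3/4)·0 + (1/4)·1 = 1/4.
If Column plays b2, Row's expected payoff is (3/4)·0 + (1/4)·0 = 0.
If Column plays b3, Row's expected payoff is (3/4)·10 + (1/4)·3 = 33/4.
Column minimizes Row's payoff; the smallest is 0, so the best response is b2.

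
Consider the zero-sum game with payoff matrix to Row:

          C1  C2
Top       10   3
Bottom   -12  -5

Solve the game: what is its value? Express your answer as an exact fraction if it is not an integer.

Row minima: Top → 3, Bottom → -12; maximin = 3.
Column maxima: C1 → 10, C2 → 3; minimax = 3.
Since maximin = minimax = 3, there is a saddle point and the value is 3.

3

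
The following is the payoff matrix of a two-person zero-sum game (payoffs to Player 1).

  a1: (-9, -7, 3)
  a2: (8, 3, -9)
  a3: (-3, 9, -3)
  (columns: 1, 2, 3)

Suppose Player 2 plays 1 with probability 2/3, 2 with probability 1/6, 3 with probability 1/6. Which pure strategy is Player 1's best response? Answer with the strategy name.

a2

Expected payoff of a1: (2/3)·(-9) + (1/6)·(-7) + (1/6)·3 = -20/3.
Expected payoff of a2: (2/3)·8 + (1/6)·3 + (1/6)·(-9) = 13/3.
Expected payoff of a3: (2/3)·(-3) + (1/6)·9 + (1/6)·(-3) = -1.
The largest is 13/3, so Player 1's best response is a2.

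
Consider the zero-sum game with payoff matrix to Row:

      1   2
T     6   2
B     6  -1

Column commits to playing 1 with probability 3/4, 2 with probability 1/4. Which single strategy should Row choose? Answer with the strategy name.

Expected payoff of T: (3/4)·6 + (1/4)·2 = 5.
Expected payoff of B: (3/4)·6 + (1/4)·(-1) = 17/4.
The largest is 5, so Row's best response is T.

T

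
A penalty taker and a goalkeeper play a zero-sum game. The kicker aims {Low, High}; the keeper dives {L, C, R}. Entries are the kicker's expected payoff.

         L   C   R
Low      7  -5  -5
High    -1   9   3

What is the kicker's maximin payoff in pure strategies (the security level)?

Row minima: Low → -5, High → -1.
The best of these is -1.

-1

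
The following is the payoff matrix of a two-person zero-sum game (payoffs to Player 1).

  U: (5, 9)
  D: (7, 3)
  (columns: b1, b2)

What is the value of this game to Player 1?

Row minima: U → 5, D → 3; maximin = 5.
Column maxima: b1 → 7, b2 → 9; minimax = 7.
5 ≠ 7, so there is no saddle point; optimal play is mixed.
Let Player 1 play U with probability p. Expected payoff against b1: 5p + 7(1−p) = −2p + 7; against b2: 9p + 3(1−p) = 6p + 3.
Setting these equal: −2p + 7 = 6p + 3 ⇒ −8p = -4 ⇒ p = 1/2, and the value is (-2)·(1/2) + 7 = 6.
For Player 2: with q = P(b1), equating U's and D's payoffs gives −4q + 9 = 4q + 3 ⇒ q = 3/4.

6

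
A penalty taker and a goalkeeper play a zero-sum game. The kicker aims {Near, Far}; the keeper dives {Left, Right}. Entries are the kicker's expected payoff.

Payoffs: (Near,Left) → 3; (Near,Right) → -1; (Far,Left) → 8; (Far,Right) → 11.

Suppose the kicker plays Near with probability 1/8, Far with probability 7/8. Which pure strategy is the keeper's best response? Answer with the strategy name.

Left

If the keeper plays Left, the kicker's expected payoff is (1/8)·3 + (7/8)·8 = 59/8.
If the keeper plays Right, the kicker's expected payoff is (1/8)·(-1) + (7/8)·11 = 19/2.
The keeper minimizes the kicker's payoff; the smallest is 59/8, so the best response is Left.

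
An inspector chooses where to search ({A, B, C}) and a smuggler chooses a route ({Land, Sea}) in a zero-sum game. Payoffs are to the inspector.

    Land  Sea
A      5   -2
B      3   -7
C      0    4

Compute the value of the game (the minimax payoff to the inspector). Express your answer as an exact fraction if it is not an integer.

20/11

Row minima: A → -2, B → -7, C → 0; maximin = 0.
Column maxima: Land → 5, Sea → 4; minimax = 4.
0 ≠ 4, so there is no saddle point; optimal play is mixed.
B is strictly dominated by A, so the inspector never plays it.
On the remaining 2×2 (A, C vs Land, Sea):
Let the inspector play A with probability p. Expected payoff against Land: 5p + 0(1−p) = 5p; against Sea: (-2)p + 4(1−p) = −6p + 4.
Setting these equal: 5p = −6p + 4 ⇒ 11p = 4 ⇒ p = 4/11, and the value is (5)·(4/11) = 20/11.
For the smuggler: with q = P(Land), equating A's and C's payoffs gives 7q − 2 = −4q + 4 ⇒ q = 6/11.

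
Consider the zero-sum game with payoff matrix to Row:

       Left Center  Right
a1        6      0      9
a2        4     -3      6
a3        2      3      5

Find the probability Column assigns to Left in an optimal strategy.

3/7

Row minima: a1 → 0, a2 → -3, a3 → 2; maximin = 2.
Column maxima: Left → 6, Center → 3, Right → 9; minimax = 3.
2 ≠ 3, so there is no saddle point; optimal play is mixed.
a2 is strictly dominated by a1, so Row never plays it.
Right is strictly dominated by Left (it gives Row strictly more in every row), so Column never plays it.
On the remaining 2×2 (a1, a3 vs Left, Center):
Let Row play a1 with probability p. Expected payoff against Left: 6p + 2(1−p) = 4p + 2; against Center: 0p + 3(1−p) = −3p + 3.
Setting these equal: 4p + 2 = −3p + 3 ⇒ 7p = 1 ⇒ p = 1/7, and the value is (4)·(1/7) + 2 = 18/7.
For Column: with q = P(Left), equating a1's and a3's payoffs gives 6q = −q + 3 ⇒ q = 3/7.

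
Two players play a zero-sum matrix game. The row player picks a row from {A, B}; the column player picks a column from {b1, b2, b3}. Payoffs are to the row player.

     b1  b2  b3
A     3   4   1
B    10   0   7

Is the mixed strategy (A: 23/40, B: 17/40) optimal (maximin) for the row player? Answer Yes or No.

Against b1 this mix gives (23/40)·3 + (17/40)·10 = 239/40.
Against b2 this mix gives (23/40)·4 + (17/40)·0 = 23/10.
Against b3 this mix gives (23/40)·1 + (17/40)·7 = 71/20.
The column player will play b2, holding the row player to 23/10. Shifting weight toward the row that does better against b2 would raise this floor (the equalizing mix achieves 14/5 against both b2 and b3), so the proposed strategy is not optimal.

No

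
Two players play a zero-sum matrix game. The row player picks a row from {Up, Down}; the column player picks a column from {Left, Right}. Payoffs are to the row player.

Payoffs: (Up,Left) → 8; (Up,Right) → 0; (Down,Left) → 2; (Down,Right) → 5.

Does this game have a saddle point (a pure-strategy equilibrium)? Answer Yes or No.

Row minima: Up → 0, Down → 2; maximin = 2.
Column maxima: Left → 8, Right → 5; minimax = 5.
2 ≠ 5, so no pure-strategy equilibrium exists.

No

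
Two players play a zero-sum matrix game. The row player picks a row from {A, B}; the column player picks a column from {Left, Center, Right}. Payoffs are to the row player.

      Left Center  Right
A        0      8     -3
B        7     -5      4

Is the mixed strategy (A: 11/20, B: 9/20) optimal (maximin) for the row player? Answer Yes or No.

No

Against Left this mix gives (11/20)·0 + (9/20)·7 = 63/20.
Against Center this mix gives (11/20)·8 + (9/20)·(-5) = 43/20.
Against Right this mix gives (11/20)·(-3) + (9/20)·4 = 3/20.
The column player will play Right, holding the row player to 3/20. Shifting weight toward the row that does better against Right would raise this floor (the equalizing mix achieves 17/20 against both Right and Center), so the proposed strategy is not optimal.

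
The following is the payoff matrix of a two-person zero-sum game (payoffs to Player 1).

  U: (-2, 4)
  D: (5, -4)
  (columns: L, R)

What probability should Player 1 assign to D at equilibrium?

2/5

Row minima: U → -2, D → -4; maximin = -2.
Column maxima: L → 5, R → 4; minimax = 4.
-2 ≠ 4, so there is no saddle point; optimal play is mixed.
Let Player 1 play U with probability p. Expected payoff against L: (-2)p + 5(1−p) = −7p + 5; against R: 4p + (-4)(1−p) = 8p − 4.
Setting these equal: −7p + 5 = 8p − 4 ⇒ −15p = -9 ⇒ p = 3/5, and the value is (-7)·(3/5) + 5 = 4/5.
For Player 2: with q = P(L), equating U's and D's payoffs gives −6q + 4 = 9q − 4 ⇒ q = 8/15.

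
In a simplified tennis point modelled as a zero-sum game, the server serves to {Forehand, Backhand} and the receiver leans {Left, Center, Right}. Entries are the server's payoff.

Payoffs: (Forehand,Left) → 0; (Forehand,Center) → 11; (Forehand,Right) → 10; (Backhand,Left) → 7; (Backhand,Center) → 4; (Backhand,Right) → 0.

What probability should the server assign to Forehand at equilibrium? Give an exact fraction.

7/17

Row minima: Forehand → 0, Backhand → 0; maximin = 0.
Column maxima: Left → 7, Center → 11, Right → 10; minimax = 7.
0 ≠ 7, so there is no saddle point; optimal play is mixed.
Center is strictly dominated by Right (it gives the server strictly more in every row), so the receiver never plays it.
On the remaining 2×2 (Forehand, Backhand vs Left, Right):
Let the server play Forehand with probability p. Expected payoff against Left: 0p + 7(1−p) = −7p + 7; against Right: 10p + 0(1−p) = 10p.
Setting these equal: −7p + 7 = 10p ⇒ −17p = -7 ⇒ p = 7/17, and the value is (-7)·(7/17) + 7 = 70/17.
For the receiver: with q = P(Left), equating Forehand's and Backhand's payoffs gives −10q + 10 = 7q ⇒ q = 10/17.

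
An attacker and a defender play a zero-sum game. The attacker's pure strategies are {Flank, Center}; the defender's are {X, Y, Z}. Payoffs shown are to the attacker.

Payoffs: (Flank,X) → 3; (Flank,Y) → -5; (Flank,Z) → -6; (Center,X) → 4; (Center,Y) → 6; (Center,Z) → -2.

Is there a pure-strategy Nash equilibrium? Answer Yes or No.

Yes

Row minima: Flank → -6, Center → -2; maximin = -2.
Column maxima: X → 4, Y → 6, Z → -2; minimax = -2.
maximin = minimax = -2, so a saddle point exists.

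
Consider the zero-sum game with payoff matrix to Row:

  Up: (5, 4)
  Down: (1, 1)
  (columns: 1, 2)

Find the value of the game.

4

Row minima: Up → 4, Down → 1; maximin = 4.
Column maxima: 1 → 5, 2 → 4; minimax = 4.
Since maximin = minimax = 4, there is a saddle point and the value is 4.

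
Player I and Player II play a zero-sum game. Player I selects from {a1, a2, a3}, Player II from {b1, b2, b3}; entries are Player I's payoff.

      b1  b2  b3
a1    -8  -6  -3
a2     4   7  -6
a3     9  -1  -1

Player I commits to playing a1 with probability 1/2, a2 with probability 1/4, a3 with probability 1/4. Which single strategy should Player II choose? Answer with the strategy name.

If Player II plays b1, Player I's expected payoff is (1/2)·(-8) + (1/4)·4 + (1/4)·9 = -3/4.
If Player II plays b2, Player I's expected payoff is (1/2)·(-6) + (1/4)·7 + (1/4)·(-1) = -3/2.
If Player II plays b3, Player I's expected payoff is (1/2)·(-3) + (1/4)·(-6) + (1/4)·(-1) = -13/4.
Player II minimizes Player I's payoff; the smallest is -13/4, so the best response is b3.

b3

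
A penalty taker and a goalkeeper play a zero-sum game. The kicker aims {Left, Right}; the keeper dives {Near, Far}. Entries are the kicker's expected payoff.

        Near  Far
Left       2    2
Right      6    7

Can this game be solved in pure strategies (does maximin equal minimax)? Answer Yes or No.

Row minima: Left → 2, Right → 6; maximin = 6.
Column maxima: Near → 6, Far → 7; minimax = 6.
maximin = minimax = 6, so a saddle point exists.

Yes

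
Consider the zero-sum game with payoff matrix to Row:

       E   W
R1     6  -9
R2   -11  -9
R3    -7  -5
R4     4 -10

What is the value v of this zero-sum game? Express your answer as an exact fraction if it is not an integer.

Row minima: R1 → -9, R2 → -11, R3 → -7, R4 → -10; maximin = -7.
Column maxima: E → 6, W → -5; minimax = -5.
-7 ≠ -5, so there is no saddle point; optimal play is mixed.
R2 is strictly dominated by R3, so Row never plays it.
R4 is strictly dominated by R1, so Row never plays it.
On the remaining 2×2 (R1, R3 vs E, W):
Let Row play R1 with probability p. Expected payoff against E: 6p + (-7)(1−p) = 13p − 7; against W: (-9)p + (-5)(1−p) = −4p − 5.
Setting these equal: 13p − 7 = −4p − 5 ⇒ 17p = 2 ⇒ p = 2/17, and the value is (13)·(2/17) − 7 = -93/17.
For Column: with q = P(E), equating R1's and R3's payoffs gives 15q − 9 = −2q − 5 ⇒ q = 4/17.

-93/17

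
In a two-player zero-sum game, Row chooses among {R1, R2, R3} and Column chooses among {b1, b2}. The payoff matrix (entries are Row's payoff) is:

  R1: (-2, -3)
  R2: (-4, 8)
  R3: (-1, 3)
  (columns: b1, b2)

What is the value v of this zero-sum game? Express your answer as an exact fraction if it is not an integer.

-1

Row minima: R1 → -3, R2 → -4, R3 → -1; maximin = -1.
Column maxima: b1 → -1, b2 → 8; minimax = -1.
Since maximin = minimax = -1, there is a saddle point and the value is -1.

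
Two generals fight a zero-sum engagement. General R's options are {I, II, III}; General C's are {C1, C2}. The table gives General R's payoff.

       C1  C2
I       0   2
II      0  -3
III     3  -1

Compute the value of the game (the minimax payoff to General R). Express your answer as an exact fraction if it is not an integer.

Row minima: I → 0, II → -3, III → -1; maximin = 0.
Column maxima: C1 → 3, C2 → 2; minimax = 2.
0 ≠ 2, so there is no saddle point; optimal play is mixed.
II is strictly dominated by III, so General R never plays it.
On the remaining 2×2 (I, III vs C1, C2):
Let General R play I with probability p. Expected payoff against C1: 0p + 3(1−p) = −3p + 3; against C2: 2p + (-1)(1−p) = 3p − 1.
Setting these equal: −3p + 3 = 3p − 1 ⇒ −6p = -4 ⇒ p = 2/3, and the value is (-3)·(2/3) + 3 = 1.
For General C: with q = P(C1), equating I's and III's payoffs gives −2q + 2 = 4q − 1 ⇒ q = 1/2.

1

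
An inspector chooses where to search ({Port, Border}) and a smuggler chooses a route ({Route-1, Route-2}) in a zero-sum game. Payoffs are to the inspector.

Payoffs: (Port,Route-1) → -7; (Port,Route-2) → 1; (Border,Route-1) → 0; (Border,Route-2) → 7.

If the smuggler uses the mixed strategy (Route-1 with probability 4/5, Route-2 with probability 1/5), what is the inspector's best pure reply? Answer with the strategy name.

Expected payoff of Port: (4/5)·(-7) + (1/5)·1 = -27/5.
Expected payoff of Border: (4/5)·0 + (1/5)·7 = 7/5.
The largest is 7/5, so the inspector's best response is Border.

Border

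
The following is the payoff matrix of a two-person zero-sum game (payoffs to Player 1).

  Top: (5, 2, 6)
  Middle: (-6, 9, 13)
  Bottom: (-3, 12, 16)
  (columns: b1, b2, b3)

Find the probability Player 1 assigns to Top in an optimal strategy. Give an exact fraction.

Row minima: Top → 2, Middle → -6, Bottom → -3; maximin = 2.
Column maxima: b1 → 5, b2 → 12, b3 → 16; minimax = 5.
2 ≠ 5, so there is no saddle point; optimal play is mixed.
Middle is strictly dominated by Bottom, so Player 1 never plays it.
b3 is strictly dominated by b1 (it gives Player 1 strictly more in every row), so Player 2 never plays it.
On the remaining 2×2 (Top, Bottom vs b1, b2):
Let Player 1 play Top with probability p. Expected payoff against b1: 5p + (-3)(1−p) = 8p − 3; against b2: 2p + 12(1−p) = −10p + 12.
Setting these equal: 8p − 3 = −10p + 12 ⇒ 18p = 15 ⇒ p = 5/6, and the value is (8)·(5/6) − 3 = 11/3.
For Player 2: with q = P(b1), equating Top's and Bottom's payoffs gives 3q + 2 = −15q + 12 ⇒ q = 5/9.

5/6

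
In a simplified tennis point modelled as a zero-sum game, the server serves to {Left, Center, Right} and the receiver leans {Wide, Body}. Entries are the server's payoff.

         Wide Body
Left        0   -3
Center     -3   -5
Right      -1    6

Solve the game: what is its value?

-3/10

Row minima: Left → -3, Center → -5, Right → -1; maximin = -1.
Column maxima: Wide → 0, Body → 6; minimax = 0.
-1 ≠ 0, so there is no saddle point; optimal play is mixed.
Center is strictly dominated by Left, so the server never plays it.
On the remaining 2×2 (Left, Right vs Wide, Body):
Let the server play Left with probability p. Expected payoff against Wide: 0p + (-1)(1−p) = p − 1; against Body: (-3)p + 6(1−p) = −9p + 6.
Setting these equal: p − 1 = −9p + 6 ⇒ 10p = 7 ⇒ p = 7/10, and the value is (1)·(7/10) − 1 = -3/10.
For the receiver: with q = P(Wide), equating Left's and Right's payoffs gives 3q − 3 = −7q + 6 ⇒ q = 9/10.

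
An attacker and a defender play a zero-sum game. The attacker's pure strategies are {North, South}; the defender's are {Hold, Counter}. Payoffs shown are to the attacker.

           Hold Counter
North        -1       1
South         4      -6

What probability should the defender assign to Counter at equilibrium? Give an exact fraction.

5/12

Row minima: North → -1, South → -6; maximin = -1.
Column maxima: Hold → 4, Counter → 1; minimax = 1.
-1 ≠ 1, so there is no saddle point; optimal play is mixed.
Let the attacker play North with probability p. Expected payoff against Hold: (-1)p + 4(1−p) = −5p + 4; against Counter: 1p + (-6)(1−p) = 7p − 6.
Setting these equal: −5p + 4 = 7p − 6 ⇒ −12p = -10 ⇒ p = 5/6, and the value is (-5)·(5/6) + 4 = -1/6.
For the defender: with q = P(Hold), equating North's and South's payoffs gives −2q + 1 = 10q − 6 ⇒ q = 7/12.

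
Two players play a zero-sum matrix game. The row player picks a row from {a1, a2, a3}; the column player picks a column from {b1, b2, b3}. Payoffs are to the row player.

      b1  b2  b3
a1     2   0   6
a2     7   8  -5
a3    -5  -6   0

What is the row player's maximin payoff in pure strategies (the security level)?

0

Row minima: a1 → 0, a2 → -5, a3 → -6.
The best of these is 0.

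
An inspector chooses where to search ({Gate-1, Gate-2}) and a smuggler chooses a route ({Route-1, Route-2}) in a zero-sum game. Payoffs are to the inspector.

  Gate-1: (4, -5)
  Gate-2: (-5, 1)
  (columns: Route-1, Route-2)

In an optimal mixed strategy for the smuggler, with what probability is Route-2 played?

3/5

Row minima: Gate-1 → -5, Gate-2 → -5; maximin = -5.
Column maxima: Route-1 → 4, Route-2 → 1; minimax = 1.
-5 ≠ 1, so there is no saddle point; optimal play is mixed.
Let the inspector play Gate-1 with probability p. Expected payoff against Route-1: 4p + (-5)(1−p) = 9p − 5; against Route-2: (-5)p + 1(1−p) = −6p + 1.
Setting these equal: 9p − 5 = −6p + 1 ⇒ 15p = 6 ⇒ p = 2/5, and the value is (9)·(2/5) − 5 = -7/5.
For the smuggler: with q = P(Route-1), equating Gate-1's and Gate-2's payoffs gives 9q − 5 = −6q + 1 ⇒ q = 2/5.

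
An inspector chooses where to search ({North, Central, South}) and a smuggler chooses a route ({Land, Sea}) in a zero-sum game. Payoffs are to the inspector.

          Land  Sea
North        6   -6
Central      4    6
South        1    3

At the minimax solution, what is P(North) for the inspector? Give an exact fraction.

Row minima: North → -6, Central → 4, South → 1; maximin = 4.
Column maxima: Land → 6, Sea → 6; minimax = 6.
4 ≠ 6, so there is no saddle point; optimal play is mixed.
South is strictly dominated by Central, so the inspector never plays it.
On the remaining 2×2 (North, Central vs Land, Sea):
Let the inspector play North with probability p. Expected payoff against Land: 6p + 4(1−p) = 2p + 4; against Sea: (-6)p + 6(1−p) = −12p + 6.
Setting these equal: 2p + 4 = −12p + 6 ⇒ 14p = 2 ⇒ p = 1/7, and the value is (2)·(1/7) + 4 = 30/7.
For the smuggler: with q = P(Land), equating North's and Central's payoffs gives 12q − 6 = −2q + 6 ⇒ q = 6/7.

1/7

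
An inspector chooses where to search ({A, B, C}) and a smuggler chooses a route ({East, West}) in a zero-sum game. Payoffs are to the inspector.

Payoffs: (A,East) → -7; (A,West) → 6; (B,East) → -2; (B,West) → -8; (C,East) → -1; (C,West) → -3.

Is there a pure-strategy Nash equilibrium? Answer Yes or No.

Row minima: A → -7, B → -8, C → -3; maximin = -3.
Column maxima: East → -1, West → 6; minimax = -1.
-3 ≠ -1, so no pure-strategy equilibrium exists.

No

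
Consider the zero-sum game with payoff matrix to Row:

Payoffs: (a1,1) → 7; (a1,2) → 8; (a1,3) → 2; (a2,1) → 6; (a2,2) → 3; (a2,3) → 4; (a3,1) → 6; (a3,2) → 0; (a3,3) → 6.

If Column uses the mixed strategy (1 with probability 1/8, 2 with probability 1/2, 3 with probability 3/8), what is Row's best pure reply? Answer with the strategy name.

Expected payoff of a1: (1/8)·7 + (1/2)·8 + (3/8)·2 = 45/8.
Expected payoff of a2: (1/8)·6 + (1/2)·3 + (3/8)·4 = 15/4.
Expected payoff of a3: (1/8)·6 + (1/2)·0 + (3/8)·6 = 3.
The largest is 45/8, so Row's best response is a1.

a1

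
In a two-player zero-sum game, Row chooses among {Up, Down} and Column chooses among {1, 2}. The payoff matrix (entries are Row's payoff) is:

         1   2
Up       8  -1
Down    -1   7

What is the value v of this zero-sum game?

55/17

Row minima: Up → -1, Down → -1; maximin = -1.
Column maxima: 1 → 8, 2 → 7; minimax = 7.
-1 ≠ 7, so there is no saddle point; optimal play is mixed.
Let Row play Up with probability p. Expected payoff against 1: 8p + (-1)(1−p) = 9p − 1; against 2: (-1)p + 7(1−p) = −8p + 7.
Setting these equal: 9p − 1 = −8p + 7 ⇒ 17p = 8 ⇒ p = 8/17, and the value is (9)·(8/17) − 1 = 55/17.
For Column: with q = P(1), equating Up's and Down's payoffs gives 9q − 1 = −8q + 7 ⇒ q = 8/17.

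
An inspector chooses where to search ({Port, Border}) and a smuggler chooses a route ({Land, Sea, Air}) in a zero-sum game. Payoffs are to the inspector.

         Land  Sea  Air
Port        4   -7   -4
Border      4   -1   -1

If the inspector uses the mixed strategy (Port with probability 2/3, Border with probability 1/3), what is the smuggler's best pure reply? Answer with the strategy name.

Sea

If the smuggler plays Land, the inspector's expected payoff is (2/3)·4 + (1/3)·4 = 4.
If the smuggler plays Sea, the inspector's expected payoff is (2/3)·(-7) + (1/3)·(-1) = -5.
If the smuggler plays Air, the inspector's expected payoff is (2/3)·(-4) + (1/3)·(-1) = -3.
The smuggler minimizes the inspector's payoff; the smallest is -5, so the best response is Sea.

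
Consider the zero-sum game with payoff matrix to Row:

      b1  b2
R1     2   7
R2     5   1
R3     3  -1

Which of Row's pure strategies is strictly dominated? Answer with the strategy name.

R3

R2 gives a strictly higher payoff than R3 against every column: 5 > 3, 1 > -1.
So R3 is strictly dominated and Row never plays it.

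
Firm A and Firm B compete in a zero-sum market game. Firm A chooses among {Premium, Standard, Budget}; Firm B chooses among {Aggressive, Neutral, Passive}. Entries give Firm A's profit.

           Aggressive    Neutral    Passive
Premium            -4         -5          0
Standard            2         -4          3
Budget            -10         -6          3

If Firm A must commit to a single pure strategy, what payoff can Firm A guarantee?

-4

Row minima: Premium → -5, Standard → -4, Budget → -10.
The best of these is -4.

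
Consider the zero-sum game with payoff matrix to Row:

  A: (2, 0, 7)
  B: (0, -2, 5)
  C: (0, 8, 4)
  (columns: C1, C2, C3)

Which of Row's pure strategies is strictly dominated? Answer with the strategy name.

B

A gives a strictly higher payoff than B against every column: 2 > 0, 0 > -2, 7 > 5.
So B is strictly dominated and Row never plays it.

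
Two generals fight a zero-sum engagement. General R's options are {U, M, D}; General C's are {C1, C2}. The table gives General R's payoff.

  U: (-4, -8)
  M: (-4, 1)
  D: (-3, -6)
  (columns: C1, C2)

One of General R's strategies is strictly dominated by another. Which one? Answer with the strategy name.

U

D gives a strictly higher payoff than U against every column: -3 > -4, -6 > -8.
So U is strictly dominated and General R never plays it.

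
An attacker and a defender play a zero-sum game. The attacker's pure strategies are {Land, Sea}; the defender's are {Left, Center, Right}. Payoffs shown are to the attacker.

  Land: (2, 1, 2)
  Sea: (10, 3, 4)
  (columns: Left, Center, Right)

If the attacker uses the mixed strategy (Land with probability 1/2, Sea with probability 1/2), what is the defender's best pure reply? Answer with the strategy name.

Center

If the defender plays Left, the attacker's expected payoff is (1/2)·2 + (1/2)·10 = 6.
If the defender plays Center, the attacker's expected payoff is (1/2)·1 + (1/2)·3 = 2.
If the defender plays Right, the attacker's expected payoff is (1/2)·2 + (1/2)·4 = 3.
The defender minimizes the attacker's payoff; the smallest is 2, so the best response is Center.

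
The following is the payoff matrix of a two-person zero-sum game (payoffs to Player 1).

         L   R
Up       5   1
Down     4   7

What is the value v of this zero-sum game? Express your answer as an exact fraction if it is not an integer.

Row minima: Up → 1, Down → 4; maximin = 4.
Column maxima: L → 5, R → 7; minimax = 5.
4 ≠ 5, so there is no saddle point; optimal play is mixed.
Let Player 1 play Up with probability p. Expected payoff against L: 5p + 4(1−p) = p + 4; against R: 1p + 7(1−p) = −6p + 7.
Setting these equal: p + 4 = −6p + 7 ⇒ 7p = 3 ⇒ p = 3/7, and the value is (1)·(3/7) + 4 = 31/7.
For Player 2: with q = P(L), equating Up's and Down's payoffs gives 4q + 1 = −3q + 7 ⇒ q = 6/7.

31/7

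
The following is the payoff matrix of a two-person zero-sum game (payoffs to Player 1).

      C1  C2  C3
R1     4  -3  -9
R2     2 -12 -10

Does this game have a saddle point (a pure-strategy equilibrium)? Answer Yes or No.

Row minima: R1 → -9, R2 → -12; maximin = -9.
Column maxima: C1 → 4, C2 → -3, C3 → -9; minimax = -9.
maximin = minimax = -9, so a saddle point exists.

Yes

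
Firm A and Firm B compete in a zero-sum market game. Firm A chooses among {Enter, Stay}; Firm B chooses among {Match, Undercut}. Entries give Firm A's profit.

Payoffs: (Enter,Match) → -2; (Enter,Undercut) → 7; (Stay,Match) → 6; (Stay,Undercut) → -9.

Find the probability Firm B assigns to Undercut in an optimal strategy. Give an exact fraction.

1/3

Row minima: Enter → -2, Stay → -9; maximin = -2.
Column maxima: Match → 6, Undercut → 7; minimax = 6.
-2 ≠ 6, so there is no saddle point; optimal play is mixed.
Let Firm A play Enter with probability p. Expected payoff against Match: (-2)p + 6(1−p) = −8p + 6; against Undercut: 7p + (-9)(1−p) = 16p − 9.
Setting these equal: −8p + 6 = 16p − 9 ⇒ −24p = -15 ⇒ p = 5/8, and the value is (-8)·(5/8) + 6 = 1.
For Firm B: with q = P(Match), equating Enter's and Stay's payoffs gives −9q + 7 = 15q − 9 ⇒ q = 2/3.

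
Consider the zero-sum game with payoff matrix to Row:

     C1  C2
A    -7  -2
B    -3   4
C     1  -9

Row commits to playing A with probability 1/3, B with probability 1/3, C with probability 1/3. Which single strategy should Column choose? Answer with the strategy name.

C1

If Column plays C1, Row's expected payoff is (1/3)·(-7) + (1/3)·(-3) + (1/3)·1 = -3.
If Column plays C2, Row's expected payoff is (1/3)·(-2) + (1/3)·4 + (1/3)·(-9) = -7/3.
Column minimizes Row's payoff; the smallest is -3, so the best response is C1.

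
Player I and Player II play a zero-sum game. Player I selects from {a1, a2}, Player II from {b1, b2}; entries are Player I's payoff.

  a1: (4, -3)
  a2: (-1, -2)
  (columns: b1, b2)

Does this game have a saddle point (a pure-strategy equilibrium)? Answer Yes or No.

Yes

Row minima: a1 → -3, a2 → -2; maximin = -2.
Column maxima: b1 → 4, b2 → -2; minimax = -2.
maximin = minimax = -2, so a saddle point exists.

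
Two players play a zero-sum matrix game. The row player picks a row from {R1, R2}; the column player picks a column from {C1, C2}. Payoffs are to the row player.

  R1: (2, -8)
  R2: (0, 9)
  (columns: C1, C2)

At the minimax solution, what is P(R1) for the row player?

9/19

Row minima: R1 → -8, R2 → 0; maximin = 0.
Column maxima: C1 → 2, C2 → 9; minimax = 2.
0 ≠ 2, so there is no saddle point; optimal play is mixed.
Let the row player play R1 with probability p. Expected payoff against C1: 2p + 0(1−p) = 2p; against C2: (-8)p + 9(1−p) = −17p + 9.
Setting these equal: 2p = −17p + 9 ⇒ 19p = 9 ⇒ p = 9/19, and the value is (2)·(9/19) = 18/19.
For the column player: with q = P(C1), equating R1's and R2's payoffs gives 10q − 8 = −9q + 9 ⇒ q = 17/19.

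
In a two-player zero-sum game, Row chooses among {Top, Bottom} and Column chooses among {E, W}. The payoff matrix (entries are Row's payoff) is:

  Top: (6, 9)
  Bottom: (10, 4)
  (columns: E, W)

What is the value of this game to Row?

Row minima: Top → 6, Bottom → 4; maximin = 6.
Column maxima: E → 10, W → 9; minimax = 9.
6 ≠ 9, so there is no saddle point; optimal play is mixed.
Let Row play Top with probability p. Expected payoff against E: 6p + 10(1−p) = −4p + 10; against W: 9p + 4(1−p) = 5p + 4.
Setting these equal: −4p + 10 = 5p + 4 ⇒ −9p = -6 ⇒ p = 2/3, and the value is (-4)·(2/3) + 10 = 22/3.
For Column: with q = P(E), equating Top's and Bottom's payoffs gives −3q + 9 = 6q + 4 ⇒ q = 5/9.

22/3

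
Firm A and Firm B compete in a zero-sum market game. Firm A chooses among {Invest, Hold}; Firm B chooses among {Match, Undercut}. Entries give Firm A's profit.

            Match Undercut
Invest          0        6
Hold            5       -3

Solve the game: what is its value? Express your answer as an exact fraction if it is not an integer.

15/7

Row minima: Invest → 0, Hold → -3; maximin = 0.
Column maxima: Match → 5, Undercut → 6; minimax = 5.
0 ≠ 5, so there is no saddle point; optimal play is mixed.
Let Firm A play Invest with probability p. Expected payoff against Match: 0p + 5(1−p) = −5p + 5; against Undercut: 6p + (-3)(1−p) = 9p − 3.
Setting these equal: −5p + 5 = 9p − 3 ⇒ −14p = -8 ⇒ p = 4/7, and the value is (-5)·(4/7) + 5 = 15/7.
For Firm B: with q = P(Match), equating Invest's and Hold's payoffs gives −6q + 6 = 8q − 3 ⇒ q = 9/14.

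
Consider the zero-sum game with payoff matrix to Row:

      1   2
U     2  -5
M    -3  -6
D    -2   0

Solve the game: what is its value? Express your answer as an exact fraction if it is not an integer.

Row minima: U → -5, M → -6, D → -2; maximin = -2.
Column maxima: 1 → 2, 2 → 0; minimax = 0.
-2 ≠ 0, so there is no saddle point; optimal play is mixed.
M is strictly dominated by U, so Row never plays it.
On the remaining 2×2 (U, D vs 1, 2):
Let Row play U with probability p. Expected payoff against 1: 2p + (-2)(1−p) = 4p − 2; against 2: (-5)p + 0(1−p) = −5p.
Setting these equal: 4p − 2 = −5p ⇒ 9p = 2 ⇒ p = 2/9, and the value is (4)·(2/9) − 2 = -10/9.
For Column: with q = P(1), equating U's and D's payoffs gives 7q − 5 = −2q ⇒ q = 5/9.

-10/9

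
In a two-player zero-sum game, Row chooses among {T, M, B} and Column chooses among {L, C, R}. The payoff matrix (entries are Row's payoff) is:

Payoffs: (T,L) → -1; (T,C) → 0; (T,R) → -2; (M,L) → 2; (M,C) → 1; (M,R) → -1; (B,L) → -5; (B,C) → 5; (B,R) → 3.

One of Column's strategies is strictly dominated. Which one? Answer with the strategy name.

C

R holds Row's payoff strictly below C in every row: -2 < 0, -1 < 1, 3 < 5.
So C is strictly dominated for Column.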